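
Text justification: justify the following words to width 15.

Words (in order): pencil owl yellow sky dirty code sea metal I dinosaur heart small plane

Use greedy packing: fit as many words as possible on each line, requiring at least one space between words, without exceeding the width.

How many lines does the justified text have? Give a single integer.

Line 1: ['pencil', 'owl'] (min_width=10, slack=5)
Line 2: ['yellow', 'sky'] (min_width=10, slack=5)
Line 3: ['dirty', 'code', 'sea'] (min_width=14, slack=1)
Line 4: ['metal', 'I'] (min_width=7, slack=8)
Line 5: ['dinosaur', 'heart'] (min_width=14, slack=1)
Line 6: ['small', 'plane'] (min_width=11, slack=4)
Total lines: 6

Answer: 6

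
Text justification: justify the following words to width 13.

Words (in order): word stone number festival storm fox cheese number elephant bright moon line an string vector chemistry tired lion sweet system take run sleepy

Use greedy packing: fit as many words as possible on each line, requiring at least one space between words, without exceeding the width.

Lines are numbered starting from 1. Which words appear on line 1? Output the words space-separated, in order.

Line 1: ['word', 'stone'] (min_width=10, slack=3)
Line 2: ['number'] (min_width=6, slack=7)
Line 3: ['festival'] (min_width=8, slack=5)
Line 4: ['storm', 'fox'] (min_width=9, slack=4)
Line 5: ['cheese', 'number'] (min_width=13, slack=0)
Line 6: ['elephant'] (min_width=8, slack=5)
Line 7: ['bright', 'moon'] (min_width=11, slack=2)
Line 8: ['line', 'an'] (min_width=7, slack=6)
Line 9: ['string', 'vector'] (min_width=13, slack=0)
Line 10: ['chemistry'] (min_width=9, slack=4)
Line 11: ['tired', 'lion'] (min_width=10, slack=3)
Line 12: ['sweet', 'system'] (min_width=12, slack=1)
Line 13: ['take', 'run'] (min_width=8, slack=5)
Line 14: ['sleepy'] (min_width=6, slack=7)

Answer: word stone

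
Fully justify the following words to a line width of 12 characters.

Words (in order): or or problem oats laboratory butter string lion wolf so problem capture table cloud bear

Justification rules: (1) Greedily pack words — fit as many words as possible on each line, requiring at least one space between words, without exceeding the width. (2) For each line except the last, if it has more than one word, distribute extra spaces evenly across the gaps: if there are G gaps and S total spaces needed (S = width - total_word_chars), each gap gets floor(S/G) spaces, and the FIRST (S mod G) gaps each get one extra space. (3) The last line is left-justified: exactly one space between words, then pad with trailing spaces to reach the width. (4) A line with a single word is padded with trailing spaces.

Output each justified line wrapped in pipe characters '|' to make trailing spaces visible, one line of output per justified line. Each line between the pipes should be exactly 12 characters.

Line 1: ['or', 'or'] (min_width=5, slack=7)
Line 2: ['problem', 'oats'] (min_width=12, slack=0)
Line 3: ['laboratory'] (min_width=10, slack=2)
Line 4: ['butter'] (min_width=6, slack=6)
Line 5: ['string', 'lion'] (min_width=11, slack=1)
Line 6: ['wolf', 'so'] (min_width=7, slack=5)
Line 7: ['problem'] (min_width=7, slack=5)
Line 8: ['capture'] (min_width=7, slack=5)
Line 9: ['table', 'cloud'] (min_width=11, slack=1)
Line 10: ['bear'] (min_width=4, slack=8)

Answer: |or        or|
|problem oats|
|laboratory  |
|butter      |
|string  lion|
|wolf      so|
|problem     |
|capture     |
|table  cloud|
|bear        |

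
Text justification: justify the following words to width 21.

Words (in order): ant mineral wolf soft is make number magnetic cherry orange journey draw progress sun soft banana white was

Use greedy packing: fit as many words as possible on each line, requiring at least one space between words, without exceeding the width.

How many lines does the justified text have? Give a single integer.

Line 1: ['ant', 'mineral', 'wolf', 'soft'] (min_width=21, slack=0)
Line 2: ['is', 'make', 'number'] (min_width=14, slack=7)
Line 3: ['magnetic', 'cherry'] (min_width=15, slack=6)
Line 4: ['orange', 'journey', 'draw'] (min_width=19, slack=2)
Line 5: ['progress', 'sun', 'soft'] (min_width=17, slack=4)
Line 6: ['banana', 'white', 'was'] (min_width=16, slack=5)
Total lines: 6

Answer: 6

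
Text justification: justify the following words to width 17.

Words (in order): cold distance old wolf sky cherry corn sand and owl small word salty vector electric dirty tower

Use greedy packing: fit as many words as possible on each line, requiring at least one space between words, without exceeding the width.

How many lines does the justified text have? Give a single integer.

Line 1: ['cold', 'distance', 'old'] (min_width=17, slack=0)
Line 2: ['wolf', 'sky', 'cherry'] (min_width=15, slack=2)
Line 3: ['corn', 'sand', 'and', 'owl'] (min_width=17, slack=0)
Line 4: ['small', 'word', 'salty'] (min_width=16, slack=1)
Line 5: ['vector', 'electric'] (min_width=15, slack=2)
Line 6: ['dirty', 'tower'] (min_width=11, slack=6)
Total lines: 6

Answer: 6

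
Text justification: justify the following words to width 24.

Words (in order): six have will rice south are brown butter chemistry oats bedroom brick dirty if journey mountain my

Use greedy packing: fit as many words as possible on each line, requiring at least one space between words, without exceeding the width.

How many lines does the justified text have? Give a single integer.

Line 1: ['six', 'have', 'will', 'rice', 'south'] (min_width=24, slack=0)
Line 2: ['are', 'brown', 'butter'] (min_width=16, slack=8)
Line 3: ['chemistry', 'oats', 'bedroom'] (min_width=22, slack=2)
Line 4: ['brick', 'dirty', 'if', 'journey'] (min_width=22, slack=2)
Line 5: ['mountain', 'my'] (min_width=11, slack=13)
Total lines: 5

Answer: 5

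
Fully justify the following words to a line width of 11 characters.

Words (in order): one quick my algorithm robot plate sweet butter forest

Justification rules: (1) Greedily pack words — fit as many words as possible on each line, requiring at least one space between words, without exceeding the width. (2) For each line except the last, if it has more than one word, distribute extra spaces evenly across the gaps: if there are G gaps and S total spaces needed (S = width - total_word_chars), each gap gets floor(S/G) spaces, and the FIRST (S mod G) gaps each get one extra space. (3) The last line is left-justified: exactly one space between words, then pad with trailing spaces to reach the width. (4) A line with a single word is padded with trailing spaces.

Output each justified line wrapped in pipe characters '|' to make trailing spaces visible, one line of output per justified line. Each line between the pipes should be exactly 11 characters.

Answer: |one   quick|
|my         |
|algorithm  |
|robot plate|
|sweet      |
|butter     |
|forest     |

Derivation:
Line 1: ['one', 'quick'] (min_width=9, slack=2)
Line 2: ['my'] (min_width=2, slack=9)
Line 3: ['algorithm'] (min_width=9, slack=2)
Line 4: ['robot', 'plate'] (min_width=11, slack=0)
Line 5: ['sweet'] (min_width=5, slack=6)
Line 6: ['butter'] (min_width=6, slack=5)
Line 7: ['forest'] (min_width=6, slack=5)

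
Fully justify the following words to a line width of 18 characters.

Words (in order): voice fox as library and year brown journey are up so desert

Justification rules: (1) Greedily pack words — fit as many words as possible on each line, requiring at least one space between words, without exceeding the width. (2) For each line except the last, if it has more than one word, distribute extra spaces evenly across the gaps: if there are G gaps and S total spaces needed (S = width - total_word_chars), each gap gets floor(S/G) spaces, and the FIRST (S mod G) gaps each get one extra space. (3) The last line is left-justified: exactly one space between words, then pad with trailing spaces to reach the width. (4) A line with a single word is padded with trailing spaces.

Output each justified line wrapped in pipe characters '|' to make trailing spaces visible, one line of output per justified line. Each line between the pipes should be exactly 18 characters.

Answer: |voice    fox    as|
|library  and  year|
|brown  journey are|
|up so desert      |

Derivation:
Line 1: ['voice', 'fox', 'as'] (min_width=12, slack=6)
Line 2: ['library', 'and', 'year'] (min_width=16, slack=2)
Line 3: ['brown', 'journey', 'are'] (min_width=17, slack=1)
Line 4: ['up', 'so', 'desert'] (min_width=12, slack=6)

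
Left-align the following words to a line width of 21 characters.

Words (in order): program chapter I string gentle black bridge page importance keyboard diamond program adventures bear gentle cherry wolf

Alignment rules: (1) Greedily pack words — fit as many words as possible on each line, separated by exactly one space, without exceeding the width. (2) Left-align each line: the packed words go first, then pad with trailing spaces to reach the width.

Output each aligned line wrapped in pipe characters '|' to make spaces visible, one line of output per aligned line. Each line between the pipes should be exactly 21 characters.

Line 1: ['program', 'chapter', 'I'] (min_width=17, slack=4)
Line 2: ['string', 'gentle', 'black'] (min_width=19, slack=2)
Line 3: ['bridge', 'page'] (min_width=11, slack=10)
Line 4: ['importance', 'keyboard'] (min_width=19, slack=2)
Line 5: ['diamond', 'program'] (min_width=15, slack=6)
Line 6: ['adventures', 'bear'] (min_width=15, slack=6)
Line 7: ['gentle', 'cherry', 'wolf'] (min_width=18, slack=3)

Answer: |program chapter I    |
|string gentle black  |
|bridge page          |
|importance keyboard  |
|diamond program      |
|adventures bear      |
|gentle cherry wolf   |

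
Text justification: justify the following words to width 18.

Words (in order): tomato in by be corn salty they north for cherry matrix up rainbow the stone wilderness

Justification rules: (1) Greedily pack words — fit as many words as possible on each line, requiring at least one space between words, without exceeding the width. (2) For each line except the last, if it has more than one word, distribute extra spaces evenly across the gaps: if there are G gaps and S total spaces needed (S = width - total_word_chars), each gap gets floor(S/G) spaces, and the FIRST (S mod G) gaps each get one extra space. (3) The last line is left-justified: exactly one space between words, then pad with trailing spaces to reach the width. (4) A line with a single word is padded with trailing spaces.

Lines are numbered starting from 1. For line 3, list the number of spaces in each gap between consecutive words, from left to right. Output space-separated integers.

Line 1: ['tomato', 'in', 'by', 'be'] (min_width=15, slack=3)
Line 2: ['corn', 'salty', 'they'] (min_width=15, slack=3)
Line 3: ['north', 'for', 'cherry'] (min_width=16, slack=2)
Line 4: ['matrix', 'up', 'rainbow'] (min_width=17, slack=1)
Line 5: ['the', 'stone'] (min_width=9, slack=9)
Line 6: ['wilderness'] (min_width=10, slack=8)

Answer: 2 2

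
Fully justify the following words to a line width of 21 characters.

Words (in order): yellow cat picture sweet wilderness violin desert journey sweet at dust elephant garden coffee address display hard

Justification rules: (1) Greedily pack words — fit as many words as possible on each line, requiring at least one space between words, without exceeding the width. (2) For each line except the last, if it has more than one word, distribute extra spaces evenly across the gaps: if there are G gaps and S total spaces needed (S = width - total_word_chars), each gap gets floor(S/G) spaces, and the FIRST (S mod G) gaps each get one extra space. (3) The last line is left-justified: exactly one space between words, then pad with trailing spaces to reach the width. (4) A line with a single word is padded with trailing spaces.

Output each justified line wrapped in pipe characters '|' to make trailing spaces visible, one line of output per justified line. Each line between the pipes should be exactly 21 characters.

Answer: |yellow   cat  picture|
|sweet      wilderness|
|violin desert journey|
|sweet     at     dust|
|elephant       garden|
|coffee        address|
|display hard         |

Derivation:
Line 1: ['yellow', 'cat', 'picture'] (min_width=18, slack=3)
Line 2: ['sweet', 'wilderness'] (min_width=16, slack=5)
Line 3: ['violin', 'desert', 'journey'] (min_width=21, slack=0)
Line 4: ['sweet', 'at', 'dust'] (min_width=13, slack=8)
Line 5: ['elephant', 'garden'] (min_width=15, slack=6)
Line 6: ['coffee', 'address'] (min_width=14, slack=7)
Line 7: ['display', 'hard'] (min_width=12, slack=9)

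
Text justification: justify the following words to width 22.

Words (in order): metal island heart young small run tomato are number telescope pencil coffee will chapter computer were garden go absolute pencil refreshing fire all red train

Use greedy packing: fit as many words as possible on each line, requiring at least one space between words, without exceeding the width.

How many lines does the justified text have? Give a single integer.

Answer: 8

Derivation:
Line 1: ['metal', 'island', 'heart'] (min_width=18, slack=4)
Line 2: ['young', 'small', 'run', 'tomato'] (min_width=22, slack=0)
Line 3: ['are', 'number', 'telescope'] (min_width=20, slack=2)
Line 4: ['pencil', 'coffee', 'will'] (min_width=18, slack=4)
Line 5: ['chapter', 'computer', 'were'] (min_width=21, slack=1)
Line 6: ['garden', 'go', 'absolute'] (min_width=18, slack=4)
Line 7: ['pencil', 'refreshing', 'fire'] (min_width=22, slack=0)
Line 8: ['all', 'red', 'train'] (min_width=13, slack=9)
Total lines: 8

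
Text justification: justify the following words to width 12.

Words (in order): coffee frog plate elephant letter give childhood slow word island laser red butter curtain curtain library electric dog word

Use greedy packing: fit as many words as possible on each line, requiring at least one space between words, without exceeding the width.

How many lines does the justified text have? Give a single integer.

Line 1: ['coffee', 'frog'] (min_width=11, slack=1)
Line 2: ['plate'] (min_width=5, slack=7)
Line 3: ['elephant'] (min_width=8, slack=4)
Line 4: ['letter', 'give'] (min_width=11, slack=1)
Line 5: ['childhood'] (min_width=9, slack=3)
Line 6: ['slow', 'word'] (min_width=9, slack=3)
Line 7: ['island', 'laser'] (min_width=12, slack=0)
Line 8: ['red', 'butter'] (min_width=10, slack=2)
Line 9: ['curtain'] (min_width=7, slack=5)
Line 10: ['curtain'] (min_width=7, slack=5)
Line 11: ['library'] (min_width=7, slack=5)
Line 12: ['electric', 'dog'] (min_width=12, slack=0)
Line 13: ['word'] (min_width=4, slack=8)
Total lines: 13

Answer: 13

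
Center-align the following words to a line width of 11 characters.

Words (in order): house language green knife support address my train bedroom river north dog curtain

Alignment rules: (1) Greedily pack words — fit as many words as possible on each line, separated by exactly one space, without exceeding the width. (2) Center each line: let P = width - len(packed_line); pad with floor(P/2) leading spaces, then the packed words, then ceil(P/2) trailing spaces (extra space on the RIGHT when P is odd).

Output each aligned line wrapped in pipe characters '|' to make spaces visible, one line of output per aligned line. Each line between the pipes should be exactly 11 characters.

Answer: |   house   |
| language  |
|green knife|
|  support  |
|address my |
|   train   |
|  bedroom  |
|river north|
|dog curtain|

Derivation:
Line 1: ['house'] (min_width=5, slack=6)
Line 2: ['language'] (min_width=8, slack=3)
Line 3: ['green', 'knife'] (min_width=11, slack=0)
Line 4: ['support'] (min_width=7, slack=4)
Line 5: ['address', 'my'] (min_width=10, slack=1)
Line 6: ['train'] (min_width=5, slack=6)
Line 7: ['bedroom'] (min_width=7, slack=4)
Line 8: ['river', 'north'] (min_width=11, slack=0)
Line 9: ['dog', 'curtain'] (min_width=11, slack=0)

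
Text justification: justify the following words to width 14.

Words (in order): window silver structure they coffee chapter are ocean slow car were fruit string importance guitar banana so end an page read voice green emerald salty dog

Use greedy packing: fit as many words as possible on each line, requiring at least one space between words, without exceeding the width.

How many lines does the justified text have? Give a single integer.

Answer: 12

Derivation:
Line 1: ['window', 'silver'] (min_width=13, slack=1)
Line 2: ['structure', 'they'] (min_width=14, slack=0)
Line 3: ['coffee', 'chapter'] (min_width=14, slack=0)
Line 4: ['are', 'ocean', 'slow'] (min_width=14, slack=0)
Line 5: ['car', 'were', 'fruit'] (min_width=14, slack=0)
Line 6: ['string'] (min_width=6, slack=8)
Line 7: ['importance'] (min_width=10, slack=4)
Line 8: ['guitar', 'banana'] (min_width=13, slack=1)
Line 9: ['so', 'end', 'an', 'page'] (min_width=14, slack=0)
Line 10: ['read', 'voice'] (min_width=10, slack=4)
Line 11: ['green', 'emerald'] (min_width=13, slack=1)
Line 12: ['salty', 'dog'] (min_width=9, slack=5)
Total lines: 12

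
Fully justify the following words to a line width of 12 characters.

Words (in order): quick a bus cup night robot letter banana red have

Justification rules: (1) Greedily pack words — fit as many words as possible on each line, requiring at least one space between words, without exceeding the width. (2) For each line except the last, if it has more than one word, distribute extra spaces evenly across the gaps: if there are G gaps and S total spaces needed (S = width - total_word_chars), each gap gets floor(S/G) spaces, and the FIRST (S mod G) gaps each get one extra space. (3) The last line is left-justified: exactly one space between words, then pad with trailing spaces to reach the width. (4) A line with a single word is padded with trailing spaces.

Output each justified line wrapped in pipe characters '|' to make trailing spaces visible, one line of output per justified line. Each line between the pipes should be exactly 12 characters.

Answer: |quick  a bus|
|cup    night|
|robot letter|
|banana   red|
|have        |

Derivation:
Line 1: ['quick', 'a', 'bus'] (min_width=11, slack=1)
Line 2: ['cup', 'night'] (min_width=9, slack=3)
Line 3: ['robot', 'letter'] (min_width=12, slack=0)
Line 4: ['banana', 'red'] (min_width=10, slack=2)
Line 5: ['have'] (min_width=4, slack=8)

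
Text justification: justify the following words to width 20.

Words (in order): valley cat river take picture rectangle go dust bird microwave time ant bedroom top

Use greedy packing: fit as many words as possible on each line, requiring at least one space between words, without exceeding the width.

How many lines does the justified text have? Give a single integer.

Answer: 5

Derivation:
Line 1: ['valley', 'cat', 'river'] (min_width=16, slack=4)
Line 2: ['take', 'picture'] (min_width=12, slack=8)
Line 3: ['rectangle', 'go', 'dust'] (min_width=17, slack=3)
Line 4: ['bird', 'microwave', 'time'] (min_width=19, slack=1)
Line 5: ['ant', 'bedroom', 'top'] (min_width=15, slack=5)
Total lines: 5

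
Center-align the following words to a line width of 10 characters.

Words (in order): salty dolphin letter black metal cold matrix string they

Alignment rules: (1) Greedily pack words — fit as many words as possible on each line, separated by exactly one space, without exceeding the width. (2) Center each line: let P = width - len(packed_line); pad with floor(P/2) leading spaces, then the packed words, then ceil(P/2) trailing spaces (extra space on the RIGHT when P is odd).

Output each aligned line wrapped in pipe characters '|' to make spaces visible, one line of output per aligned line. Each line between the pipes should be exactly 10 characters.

Line 1: ['salty'] (min_width=5, slack=5)
Line 2: ['dolphin'] (min_width=7, slack=3)
Line 3: ['letter'] (min_width=6, slack=4)
Line 4: ['black'] (min_width=5, slack=5)
Line 5: ['metal', 'cold'] (min_width=10, slack=0)
Line 6: ['matrix'] (min_width=6, slack=4)
Line 7: ['string'] (min_width=6, slack=4)
Line 8: ['they'] (min_width=4, slack=6)

Answer: |  salty   |
| dolphin  |
|  letter  |
|  black   |
|metal cold|
|  matrix  |
|  string  |
|   they   |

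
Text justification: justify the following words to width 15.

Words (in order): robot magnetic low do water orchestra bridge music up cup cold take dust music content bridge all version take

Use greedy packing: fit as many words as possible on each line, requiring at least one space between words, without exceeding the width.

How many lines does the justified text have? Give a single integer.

Answer: 9

Derivation:
Line 1: ['robot', 'magnetic'] (min_width=14, slack=1)
Line 2: ['low', 'do', 'water'] (min_width=12, slack=3)
Line 3: ['orchestra'] (min_width=9, slack=6)
Line 4: ['bridge', 'music', 'up'] (min_width=15, slack=0)
Line 5: ['cup', 'cold', 'take'] (min_width=13, slack=2)
Line 6: ['dust', 'music'] (min_width=10, slack=5)
Line 7: ['content', 'bridge'] (min_width=14, slack=1)
Line 8: ['all', 'version'] (min_width=11, slack=4)
Line 9: ['take'] (min_width=4, slack=11)
Total lines: 9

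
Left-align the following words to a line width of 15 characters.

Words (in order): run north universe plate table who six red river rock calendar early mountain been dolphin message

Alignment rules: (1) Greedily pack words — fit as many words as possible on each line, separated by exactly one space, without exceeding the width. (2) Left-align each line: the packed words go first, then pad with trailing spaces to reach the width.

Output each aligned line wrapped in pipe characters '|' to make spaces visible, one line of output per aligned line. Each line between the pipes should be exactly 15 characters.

Line 1: ['run', 'north'] (min_width=9, slack=6)
Line 2: ['universe', 'plate'] (min_width=14, slack=1)
Line 3: ['table', 'who', 'six'] (min_width=13, slack=2)
Line 4: ['red', 'river', 'rock'] (min_width=14, slack=1)
Line 5: ['calendar', 'early'] (min_width=14, slack=1)
Line 6: ['mountain', 'been'] (min_width=13, slack=2)
Line 7: ['dolphin', 'message'] (min_width=15, slack=0)

Answer: |run north      |
|universe plate |
|table who six  |
|red river rock |
|calendar early |
|mountain been  |
|dolphin message|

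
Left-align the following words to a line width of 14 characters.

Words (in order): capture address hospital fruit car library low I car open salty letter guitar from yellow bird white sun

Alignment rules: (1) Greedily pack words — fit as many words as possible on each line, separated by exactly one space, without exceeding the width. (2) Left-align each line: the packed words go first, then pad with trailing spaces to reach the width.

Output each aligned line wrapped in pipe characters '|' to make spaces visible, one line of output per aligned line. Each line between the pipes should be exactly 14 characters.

Line 1: ['capture'] (min_width=7, slack=7)
Line 2: ['address'] (min_width=7, slack=7)
Line 3: ['hospital', 'fruit'] (min_width=14, slack=0)
Line 4: ['car', 'library'] (min_width=11, slack=3)
Line 5: ['low', 'I', 'car', 'open'] (min_width=14, slack=0)
Line 6: ['salty', 'letter'] (min_width=12, slack=2)
Line 7: ['guitar', 'from'] (min_width=11, slack=3)
Line 8: ['yellow', 'bird'] (min_width=11, slack=3)
Line 9: ['white', 'sun'] (min_width=9, slack=5)

Answer: |capture       |
|address       |
|hospital fruit|
|car library   |
|low I car open|
|salty letter  |
|guitar from   |
|yellow bird   |
|white sun     |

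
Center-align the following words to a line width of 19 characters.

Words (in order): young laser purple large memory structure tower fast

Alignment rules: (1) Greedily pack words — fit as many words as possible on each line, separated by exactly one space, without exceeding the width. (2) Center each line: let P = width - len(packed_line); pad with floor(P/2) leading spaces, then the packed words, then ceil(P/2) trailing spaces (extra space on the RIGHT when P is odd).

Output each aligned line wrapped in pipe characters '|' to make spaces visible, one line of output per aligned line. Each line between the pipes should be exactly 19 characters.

Answer: |young laser purple |
|   large memory    |
|  structure tower  |
|       fast        |

Derivation:
Line 1: ['young', 'laser', 'purple'] (min_width=18, slack=1)
Line 2: ['large', 'memory'] (min_width=12, slack=7)
Line 3: ['structure', 'tower'] (min_width=15, slack=4)
Line 4: ['fast'] (min_width=4, slack=15)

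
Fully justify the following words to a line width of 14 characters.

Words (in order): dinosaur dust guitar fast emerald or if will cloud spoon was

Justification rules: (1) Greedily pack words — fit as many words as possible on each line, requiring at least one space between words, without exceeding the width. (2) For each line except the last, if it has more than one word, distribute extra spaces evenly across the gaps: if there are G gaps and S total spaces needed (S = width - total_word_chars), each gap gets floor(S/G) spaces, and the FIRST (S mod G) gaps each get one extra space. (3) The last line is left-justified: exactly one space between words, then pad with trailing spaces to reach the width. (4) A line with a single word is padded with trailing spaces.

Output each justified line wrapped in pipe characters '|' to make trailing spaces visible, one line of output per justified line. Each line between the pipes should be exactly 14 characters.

Answer: |dinosaur  dust|
|guitar    fast|
|emerald  or if|
|will     cloud|
|spoon was     |

Derivation:
Line 1: ['dinosaur', 'dust'] (min_width=13, slack=1)
Line 2: ['guitar', 'fast'] (min_width=11, slack=3)
Line 3: ['emerald', 'or', 'if'] (min_width=13, slack=1)
Line 4: ['will', 'cloud'] (min_width=10, slack=4)
Line 5: ['spoon', 'was'] (min_width=9, slack=5)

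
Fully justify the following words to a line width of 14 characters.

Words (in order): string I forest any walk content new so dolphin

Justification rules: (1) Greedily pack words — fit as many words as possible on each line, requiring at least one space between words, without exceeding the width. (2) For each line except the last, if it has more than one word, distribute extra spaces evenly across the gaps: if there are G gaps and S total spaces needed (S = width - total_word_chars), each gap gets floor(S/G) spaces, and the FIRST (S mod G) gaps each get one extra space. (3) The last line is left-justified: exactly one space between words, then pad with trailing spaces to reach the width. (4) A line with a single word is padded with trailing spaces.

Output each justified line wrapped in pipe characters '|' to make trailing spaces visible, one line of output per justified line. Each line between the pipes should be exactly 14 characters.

Line 1: ['string', 'I'] (min_width=8, slack=6)
Line 2: ['forest', 'any'] (min_width=10, slack=4)
Line 3: ['walk', 'content'] (min_width=12, slack=2)
Line 4: ['new', 'so', 'dolphin'] (min_width=14, slack=0)

Answer: |string       I|
|forest     any|
|walk   content|
|new so dolphin|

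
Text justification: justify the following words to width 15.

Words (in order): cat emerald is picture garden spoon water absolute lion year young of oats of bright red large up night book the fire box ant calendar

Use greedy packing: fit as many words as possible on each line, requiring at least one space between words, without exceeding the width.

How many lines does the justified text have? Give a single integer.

Answer: 10

Derivation:
Line 1: ['cat', 'emerald', 'is'] (min_width=14, slack=1)
Line 2: ['picture', 'garden'] (min_width=14, slack=1)
Line 3: ['spoon', 'water'] (min_width=11, slack=4)
Line 4: ['absolute', 'lion'] (min_width=13, slack=2)
Line 5: ['year', 'young', 'of'] (min_width=13, slack=2)
Line 6: ['oats', 'of', 'bright'] (min_width=14, slack=1)
Line 7: ['red', 'large', 'up'] (min_width=12, slack=3)
Line 8: ['night', 'book', 'the'] (min_width=14, slack=1)
Line 9: ['fire', 'box', 'ant'] (min_width=12, slack=3)
Line 10: ['calendar'] (min_width=8, slack=7)
Total lines: 10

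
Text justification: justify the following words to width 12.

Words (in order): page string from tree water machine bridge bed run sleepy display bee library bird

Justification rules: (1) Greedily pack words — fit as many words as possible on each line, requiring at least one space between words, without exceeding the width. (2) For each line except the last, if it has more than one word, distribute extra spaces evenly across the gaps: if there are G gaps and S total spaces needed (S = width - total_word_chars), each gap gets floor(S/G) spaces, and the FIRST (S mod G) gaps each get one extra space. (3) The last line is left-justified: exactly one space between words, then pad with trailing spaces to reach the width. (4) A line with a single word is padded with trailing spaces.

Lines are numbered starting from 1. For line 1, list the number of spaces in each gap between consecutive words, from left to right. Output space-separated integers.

Line 1: ['page', 'string'] (min_width=11, slack=1)
Line 2: ['from', 'tree'] (min_width=9, slack=3)
Line 3: ['water'] (min_width=5, slack=7)
Line 4: ['machine'] (min_width=7, slack=5)
Line 5: ['bridge', 'bed'] (min_width=10, slack=2)
Line 6: ['run', 'sleepy'] (min_width=10, slack=2)
Line 7: ['display', 'bee'] (min_width=11, slack=1)
Line 8: ['library', 'bird'] (min_width=12, slack=0)

Answer: 2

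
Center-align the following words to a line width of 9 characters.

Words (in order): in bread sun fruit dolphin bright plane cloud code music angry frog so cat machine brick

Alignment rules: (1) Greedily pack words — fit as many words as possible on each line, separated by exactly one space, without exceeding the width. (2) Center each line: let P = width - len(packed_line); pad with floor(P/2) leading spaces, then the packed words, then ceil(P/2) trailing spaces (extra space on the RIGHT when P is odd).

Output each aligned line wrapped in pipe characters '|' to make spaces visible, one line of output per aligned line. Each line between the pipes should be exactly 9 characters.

Line 1: ['in', 'bread'] (min_width=8, slack=1)
Line 2: ['sun', 'fruit'] (min_width=9, slack=0)
Line 3: ['dolphin'] (min_width=7, slack=2)
Line 4: ['bright'] (min_width=6, slack=3)
Line 5: ['plane'] (min_width=5, slack=4)
Line 6: ['cloud'] (min_width=5, slack=4)
Line 7: ['code'] (min_width=4, slack=5)
Line 8: ['music'] (min_width=5, slack=4)
Line 9: ['angry'] (min_width=5, slack=4)
Line 10: ['frog', 'so'] (min_width=7, slack=2)
Line 11: ['cat'] (min_width=3, slack=6)
Line 12: ['machine'] (min_width=7, slack=2)
Line 13: ['brick'] (min_width=5, slack=4)

Answer: |in bread |
|sun fruit|
| dolphin |
| bright  |
|  plane  |
|  cloud  |
|  code   |
|  music  |
|  angry  |
| frog so |
|   cat   |
| machine |
|  brick  |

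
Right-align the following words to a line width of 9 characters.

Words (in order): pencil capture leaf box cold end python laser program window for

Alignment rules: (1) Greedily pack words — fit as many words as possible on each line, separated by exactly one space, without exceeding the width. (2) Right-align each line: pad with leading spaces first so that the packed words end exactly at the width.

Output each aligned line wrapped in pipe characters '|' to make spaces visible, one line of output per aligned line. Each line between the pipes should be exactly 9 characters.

Line 1: ['pencil'] (min_width=6, slack=3)
Line 2: ['capture'] (min_width=7, slack=2)
Line 3: ['leaf', 'box'] (min_width=8, slack=1)
Line 4: ['cold', 'end'] (min_width=8, slack=1)
Line 5: ['python'] (min_width=6, slack=3)
Line 6: ['laser'] (min_width=5, slack=4)
Line 7: ['program'] (min_width=7, slack=2)
Line 8: ['window'] (min_width=6, slack=3)
Line 9: ['for'] (min_width=3, slack=6)

Answer: |   pencil|
|  capture|
| leaf box|
| cold end|
|   python|
|    laser|
|  program|
|   window|
|      for|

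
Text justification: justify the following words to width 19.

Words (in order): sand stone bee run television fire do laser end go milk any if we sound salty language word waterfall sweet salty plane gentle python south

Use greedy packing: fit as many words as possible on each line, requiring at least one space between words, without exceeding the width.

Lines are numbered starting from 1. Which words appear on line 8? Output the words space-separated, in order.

Answer: python south

Derivation:
Line 1: ['sand', 'stone', 'bee', 'run'] (min_width=18, slack=1)
Line 2: ['television', 'fire', 'do'] (min_width=18, slack=1)
Line 3: ['laser', 'end', 'go', 'milk'] (min_width=17, slack=2)
Line 4: ['any', 'if', 'we', 'sound'] (min_width=15, slack=4)
Line 5: ['salty', 'language', 'word'] (min_width=19, slack=0)
Line 6: ['waterfall', 'sweet'] (min_width=15, slack=4)
Line 7: ['salty', 'plane', 'gentle'] (min_width=18, slack=1)
Line 8: ['python', 'south'] (min_width=12, slack=7)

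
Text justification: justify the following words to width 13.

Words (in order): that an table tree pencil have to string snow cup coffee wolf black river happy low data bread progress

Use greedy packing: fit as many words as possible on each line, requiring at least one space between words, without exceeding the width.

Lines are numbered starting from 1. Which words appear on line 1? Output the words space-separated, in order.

Line 1: ['that', 'an', 'table'] (min_width=13, slack=0)
Line 2: ['tree', 'pencil'] (min_width=11, slack=2)
Line 3: ['have', 'to'] (min_width=7, slack=6)
Line 4: ['string', 'snow'] (min_width=11, slack=2)
Line 5: ['cup', 'coffee'] (min_width=10, slack=3)
Line 6: ['wolf', 'black'] (min_width=10, slack=3)
Line 7: ['river', 'happy'] (min_width=11, slack=2)
Line 8: ['low', 'data'] (min_width=8, slack=5)
Line 9: ['bread'] (min_width=5, slack=8)
Line 10: ['progress'] (min_width=8, slack=5)

Answer: that an table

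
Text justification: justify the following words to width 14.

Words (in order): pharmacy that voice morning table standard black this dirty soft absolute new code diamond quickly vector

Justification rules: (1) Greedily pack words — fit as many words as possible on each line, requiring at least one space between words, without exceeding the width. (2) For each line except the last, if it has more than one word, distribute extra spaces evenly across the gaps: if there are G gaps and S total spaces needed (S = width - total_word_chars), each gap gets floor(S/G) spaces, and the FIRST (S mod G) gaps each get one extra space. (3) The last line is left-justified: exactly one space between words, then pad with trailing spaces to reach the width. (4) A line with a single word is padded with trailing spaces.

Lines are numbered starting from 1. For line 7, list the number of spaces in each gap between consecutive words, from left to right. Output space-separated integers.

Line 1: ['pharmacy', 'that'] (min_width=13, slack=1)
Line 2: ['voice', 'morning'] (min_width=13, slack=1)
Line 3: ['table', 'standard'] (min_width=14, slack=0)
Line 4: ['black', 'this'] (min_width=10, slack=4)
Line 5: ['dirty', 'soft'] (min_width=10, slack=4)
Line 6: ['absolute', 'new'] (min_width=12, slack=2)
Line 7: ['code', 'diamond'] (min_width=12, slack=2)
Line 8: ['quickly', 'vector'] (min_width=14, slack=0)

Answer: 3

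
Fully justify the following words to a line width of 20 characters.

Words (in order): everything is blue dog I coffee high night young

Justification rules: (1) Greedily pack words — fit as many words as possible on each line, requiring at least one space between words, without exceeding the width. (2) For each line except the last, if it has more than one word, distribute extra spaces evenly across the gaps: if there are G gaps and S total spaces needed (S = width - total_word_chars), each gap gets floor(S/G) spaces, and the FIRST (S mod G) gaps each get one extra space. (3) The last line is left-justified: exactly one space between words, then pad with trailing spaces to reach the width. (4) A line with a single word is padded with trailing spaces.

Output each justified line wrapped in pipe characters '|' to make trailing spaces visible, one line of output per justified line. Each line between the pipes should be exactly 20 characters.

Answer: |everything  is  blue|
|dog  I  coffee  high|
|night young         |

Derivation:
Line 1: ['everything', 'is', 'blue'] (min_width=18, slack=2)
Line 2: ['dog', 'I', 'coffee', 'high'] (min_width=17, slack=3)
Line 3: ['night', 'young'] (min_width=11, slack=9)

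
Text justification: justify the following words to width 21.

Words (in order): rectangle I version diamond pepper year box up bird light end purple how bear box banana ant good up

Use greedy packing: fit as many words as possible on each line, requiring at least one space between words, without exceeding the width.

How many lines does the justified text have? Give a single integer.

Answer: 5

Derivation:
Line 1: ['rectangle', 'I', 'version'] (min_width=19, slack=2)
Line 2: ['diamond', 'pepper', 'year'] (min_width=19, slack=2)
Line 3: ['box', 'up', 'bird', 'light', 'end'] (min_width=21, slack=0)
Line 4: ['purple', 'how', 'bear', 'box'] (min_width=19, slack=2)
Line 5: ['banana', 'ant', 'good', 'up'] (min_width=18, slack=3)
Total lines: 5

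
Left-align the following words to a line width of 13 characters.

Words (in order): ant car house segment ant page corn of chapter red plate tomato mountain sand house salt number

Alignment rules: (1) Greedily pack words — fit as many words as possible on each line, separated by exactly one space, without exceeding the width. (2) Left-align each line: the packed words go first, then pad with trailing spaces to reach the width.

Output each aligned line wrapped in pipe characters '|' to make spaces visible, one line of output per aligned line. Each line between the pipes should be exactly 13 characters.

Line 1: ['ant', 'car', 'house'] (min_width=13, slack=0)
Line 2: ['segment', 'ant'] (min_width=11, slack=2)
Line 3: ['page', 'corn', 'of'] (min_width=12, slack=1)
Line 4: ['chapter', 'red'] (min_width=11, slack=2)
Line 5: ['plate', 'tomato'] (min_width=12, slack=1)
Line 6: ['mountain', 'sand'] (min_width=13, slack=0)
Line 7: ['house', 'salt'] (min_width=10, slack=3)
Line 8: ['number'] (min_width=6, slack=7)

Answer: |ant car house|
|segment ant  |
|page corn of |
|chapter red  |
|plate tomato |
|mountain sand|
|house salt   |
|number       |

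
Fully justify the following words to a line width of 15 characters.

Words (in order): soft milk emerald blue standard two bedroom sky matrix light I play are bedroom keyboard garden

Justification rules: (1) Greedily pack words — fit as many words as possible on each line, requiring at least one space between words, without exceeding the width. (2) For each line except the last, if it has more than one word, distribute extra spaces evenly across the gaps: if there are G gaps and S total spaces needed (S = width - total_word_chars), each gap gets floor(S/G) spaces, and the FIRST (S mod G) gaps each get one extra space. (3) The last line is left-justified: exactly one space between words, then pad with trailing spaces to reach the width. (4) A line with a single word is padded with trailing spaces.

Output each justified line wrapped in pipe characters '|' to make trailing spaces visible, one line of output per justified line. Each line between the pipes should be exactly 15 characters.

Answer: |soft       milk|
|emerald    blue|
|standard    two|
|bedroom     sky|
|matrix  light I|
|play        are|
|bedroom        |
|keyboard garden|

Derivation:
Line 1: ['soft', 'milk'] (min_width=9, slack=6)
Line 2: ['emerald', 'blue'] (min_width=12, slack=3)
Line 3: ['standard', 'two'] (min_width=12, slack=3)
Line 4: ['bedroom', 'sky'] (min_width=11, slack=4)
Line 5: ['matrix', 'light', 'I'] (min_width=14, slack=1)
Line 6: ['play', 'are'] (min_width=8, slack=7)
Line 7: ['bedroom'] (min_width=7, slack=8)
Line 8: ['keyboard', 'garden'] (min_width=15, slack=0)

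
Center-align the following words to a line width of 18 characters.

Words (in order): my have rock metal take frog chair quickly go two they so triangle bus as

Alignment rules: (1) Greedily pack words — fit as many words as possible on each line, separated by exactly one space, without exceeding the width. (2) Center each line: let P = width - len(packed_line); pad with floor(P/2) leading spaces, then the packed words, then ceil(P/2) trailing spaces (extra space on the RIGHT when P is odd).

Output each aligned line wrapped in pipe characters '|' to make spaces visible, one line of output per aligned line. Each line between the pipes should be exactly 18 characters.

Line 1: ['my', 'have', 'rock', 'metal'] (min_width=18, slack=0)
Line 2: ['take', 'frog', 'chair'] (min_width=15, slack=3)
Line 3: ['quickly', 'go', 'two'] (min_width=14, slack=4)
Line 4: ['they', 'so', 'triangle'] (min_width=16, slack=2)
Line 5: ['bus', 'as'] (min_width=6, slack=12)

Answer: |my have rock metal|
| take frog chair  |
|  quickly go two  |
| they so triangle |
|      bus as      |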